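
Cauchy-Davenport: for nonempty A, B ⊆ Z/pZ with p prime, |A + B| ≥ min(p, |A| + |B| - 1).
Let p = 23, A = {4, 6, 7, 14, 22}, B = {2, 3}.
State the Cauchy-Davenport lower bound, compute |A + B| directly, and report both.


Cauchy-Davenport: |A + B| ≥ min(p, |A| + |B| - 1) for A, B nonempty in Z/pZ.
|A| = 5, |B| = 2, p = 23.
CD lower bound = min(23, 5 + 2 - 1) = min(23, 6) = 6.
Compute A + B mod 23 directly:
a = 4: 4+2=6, 4+3=7
a = 6: 6+2=8, 6+3=9
a = 7: 7+2=9, 7+3=10
a = 14: 14+2=16, 14+3=17
a = 22: 22+2=1, 22+3=2
A + B = {1, 2, 6, 7, 8, 9, 10, 16, 17}, so |A + B| = 9.
Verify: 9 ≥ 6? Yes ✓.

CD lower bound = 6, actual |A + B| = 9.


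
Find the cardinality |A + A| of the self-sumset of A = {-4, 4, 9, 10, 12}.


A + A = {a + a' : a, a' ∈ A}; |A| = 5.
General bounds: 2|A| - 1 ≤ |A + A| ≤ |A|(|A|+1)/2, i.e. 9 ≤ |A + A| ≤ 15.
Lower bound 2|A|-1 is attained iff A is an arithmetic progression.
Enumerate sums a + a' for a ≤ a' (symmetric, so this suffices):
a = -4: -4+-4=-8, -4+4=0, -4+9=5, -4+10=6, -4+12=8
a = 4: 4+4=8, 4+9=13, 4+10=14, 4+12=16
a = 9: 9+9=18, 9+10=19, 9+12=21
a = 10: 10+10=20, 10+12=22
a = 12: 12+12=24
Distinct sums: {-8, 0, 5, 6, 8, 13, 14, 16, 18, 19, 20, 21, 22, 24}
|A + A| = 14

|A + A| = 14


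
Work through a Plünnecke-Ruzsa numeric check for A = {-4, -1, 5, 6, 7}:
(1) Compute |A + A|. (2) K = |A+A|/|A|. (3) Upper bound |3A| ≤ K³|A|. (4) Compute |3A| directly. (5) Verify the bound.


|A| = 5.
Step 1: Compute A + A by enumerating all 25 pairs.
A + A = {-8, -5, -2, 1, 2, 3, 4, 5, 6, 10, 11, 12, 13, 14}, so |A + A| = 14.
Step 2: Doubling constant K = |A + A|/|A| = 14/5 = 14/5 ≈ 2.8000.
Step 3: Plünnecke-Ruzsa gives |3A| ≤ K³·|A| = (2.8000)³ · 5 ≈ 109.7600.
Step 4: Compute 3A = A + A + A directly by enumerating all triples (a,b,c) ∈ A³; |3A| = 27.
Step 5: Check 27 ≤ 109.7600? Yes ✓.

K = 14/5, Plünnecke-Ruzsa bound K³|A| ≈ 109.7600, |3A| = 27, inequality holds.


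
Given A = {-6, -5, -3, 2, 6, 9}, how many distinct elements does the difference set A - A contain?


A - A = {a - a' : a, a' ∈ A}; |A| = 6.
Bounds: 2|A|-1 ≤ |A - A| ≤ |A|² - |A| + 1, i.e. 11 ≤ |A - A| ≤ 31.
Note: 0 ∈ A - A always (from a - a). The set is symmetric: if d ∈ A - A then -d ∈ A - A.
Enumerate nonzero differences d = a - a' with a > a' (then include -d):
Positive differences: {1, 2, 3, 4, 5, 7, 8, 9, 11, 12, 14, 15}
Full difference set: {0} ∪ (positive diffs) ∪ (negative diffs).
|A - A| = 1 + 2·12 = 25 (matches direct enumeration: 25).

|A - A| = 25


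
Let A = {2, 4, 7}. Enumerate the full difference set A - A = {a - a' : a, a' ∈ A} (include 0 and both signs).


A - A = {a - a' : a, a' ∈ A}.
Compute a - a' for each ordered pair (a, a'):
a = 2: 2-2=0, 2-4=-2, 2-7=-5
a = 4: 4-2=2, 4-4=0, 4-7=-3
a = 7: 7-2=5, 7-4=3, 7-7=0
Collecting distinct values (and noting 0 appears from a-a):
A - A = {-5, -3, -2, 0, 2, 3, 5}
|A - A| = 7

A - A = {-5, -3, -2, 0, 2, 3, 5}


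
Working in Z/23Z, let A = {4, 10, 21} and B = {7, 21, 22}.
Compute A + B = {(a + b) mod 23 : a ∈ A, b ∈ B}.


Work in Z/23Z: reduce every sum a + b modulo 23.
Enumerate all 9 pairs:
a = 4: 4+7=11, 4+21=2, 4+22=3
a = 10: 10+7=17, 10+21=8, 10+22=9
a = 21: 21+7=5, 21+21=19, 21+22=20
Distinct residues collected: {2, 3, 5, 8, 9, 11, 17, 19, 20}
|A + B| = 9 (out of 23 total residues).

A + B = {2, 3, 5, 8, 9, 11, 17, 19, 20}


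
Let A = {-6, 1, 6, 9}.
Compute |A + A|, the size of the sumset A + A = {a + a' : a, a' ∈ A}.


A + A = {a + a' : a, a' ∈ A}; |A| = 4.
General bounds: 2|A| - 1 ≤ |A + A| ≤ |A|(|A|+1)/2, i.e. 7 ≤ |A + A| ≤ 10.
Lower bound 2|A|-1 is attained iff A is an arithmetic progression.
Enumerate sums a + a' for a ≤ a' (symmetric, so this suffices):
a = -6: -6+-6=-12, -6+1=-5, -6+6=0, -6+9=3
a = 1: 1+1=2, 1+6=7, 1+9=10
a = 6: 6+6=12, 6+9=15
a = 9: 9+9=18
Distinct sums: {-12, -5, 0, 2, 3, 7, 10, 12, 15, 18}
|A + A| = 10

|A + A| = 10


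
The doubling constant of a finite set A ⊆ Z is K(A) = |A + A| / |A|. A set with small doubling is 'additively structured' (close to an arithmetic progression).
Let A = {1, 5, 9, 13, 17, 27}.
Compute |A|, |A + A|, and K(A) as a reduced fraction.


|A| = 6.
Compute A + A by enumerating all 36 pairs.
A + A = {2, 6, 10, 14, 18, 22, 26, 28, 30, 32, 34, 36, 40, 44, 54}, so |A + A| = 15.
K = |A + A| / |A| = 15/6 = 5/2 ≈ 2.5000.
Reference: AP of size 6 gives K = 11/6 ≈ 1.8333; a fully generic set of size 6 gives K ≈ 3.5000.

|A| = 6, |A + A| = 15, K = 15/6 = 5/2.


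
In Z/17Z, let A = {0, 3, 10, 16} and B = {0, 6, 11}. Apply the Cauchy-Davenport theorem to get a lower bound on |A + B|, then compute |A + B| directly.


Cauchy-Davenport: |A + B| ≥ min(p, |A| + |B| - 1) for A, B nonempty in Z/pZ.
|A| = 4, |B| = 3, p = 17.
CD lower bound = min(17, 4 + 3 - 1) = min(17, 6) = 6.
Compute A + B mod 17 directly:
a = 0: 0+0=0, 0+6=6, 0+11=11
a = 3: 3+0=3, 3+6=9, 3+11=14
a = 10: 10+0=10, 10+6=16, 10+11=4
a = 16: 16+0=16, 16+6=5, 16+11=10
A + B = {0, 3, 4, 5, 6, 9, 10, 11, 14, 16}, so |A + B| = 10.
Verify: 10 ≥ 6? Yes ✓.

CD lower bound = 6, actual |A + B| = 10.


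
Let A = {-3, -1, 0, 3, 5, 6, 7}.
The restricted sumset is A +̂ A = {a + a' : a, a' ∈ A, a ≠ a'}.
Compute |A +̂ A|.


Restricted sumset: A +̂ A = {a + a' : a ∈ A, a' ∈ A, a ≠ a'}.
Equivalently, take A + A and drop any sum 2a that is achievable ONLY as a + a for a ∈ A (i.e. sums representable only with equal summands).
Enumerate pairs (a, a') with a < a' (symmetric, so each unordered pair gives one sum; this covers all a ≠ a'):
  -3 + -1 = -4
  -3 + 0 = -3
  -3 + 3 = 0
  -3 + 5 = 2
  -3 + 6 = 3
  -3 + 7 = 4
  -1 + 0 = -1
  -1 + 3 = 2
  -1 + 5 = 4
  -1 + 6 = 5
  -1 + 7 = 6
  0 + 3 = 3
  0 + 5 = 5
  0 + 6 = 6
  0 + 7 = 7
  3 + 5 = 8
  3 + 6 = 9
  3 + 7 = 10
  5 + 6 = 11
  5 + 7 = 12
  6 + 7 = 13
Collected distinct sums: {-4, -3, -1, 0, 2, 3, 4, 5, 6, 7, 8, 9, 10, 11, 12, 13}
|A +̂ A| = 16
(Reference bound: |A +̂ A| ≥ 2|A| - 3 for |A| ≥ 2, with |A| = 7 giving ≥ 11.)

|A +̂ A| = 16


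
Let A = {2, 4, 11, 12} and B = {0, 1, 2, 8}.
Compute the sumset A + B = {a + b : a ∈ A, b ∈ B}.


A + B = {a + b : a ∈ A, b ∈ B}.
Enumerate all |A|·|B| = 4·4 = 16 pairs (a, b) and collect distinct sums.
a = 2: 2+0=2, 2+1=3, 2+2=4, 2+8=10
a = 4: 4+0=4, 4+1=5, 4+2=6, 4+8=12
a = 11: 11+0=11, 11+1=12, 11+2=13, 11+8=19
a = 12: 12+0=12, 12+1=13, 12+2=14, 12+8=20
Collecting distinct sums: A + B = {2, 3, 4, 5, 6, 10, 11, 12, 13, 14, 19, 20}
|A + B| = 12

A + B = {2, 3, 4, 5, 6, 10, 11, 12, 13, 14, 19, 20}


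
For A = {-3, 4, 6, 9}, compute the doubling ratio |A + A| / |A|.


|A| = 4.
Compute A + A by enumerating all 16 pairs.
A + A = {-6, 1, 3, 6, 8, 10, 12, 13, 15, 18}, so |A + A| = 10.
K = |A + A| / |A| = 10/4 = 5/2 ≈ 2.5000.
Reference: AP of size 4 gives K = 7/4 ≈ 1.7500; a fully generic set of size 4 gives K ≈ 2.5000.

|A| = 4, |A + A| = 10, K = 10/4 = 5/2.


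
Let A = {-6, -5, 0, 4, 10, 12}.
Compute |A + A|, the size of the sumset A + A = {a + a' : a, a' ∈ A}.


A + A = {a + a' : a, a' ∈ A}; |A| = 6.
General bounds: 2|A| - 1 ≤ |A + A| ≤ |A|(|A|+1)/2, i.e. 11 ≤ |A + A| ≤ 21.
Lower bound 2|A|-1 is attained iff A is an arithmetic progression.
Enumerate sums a + a' for a ≤ a' (symmetric, so this suffices):
a = -6: -6+-6=-12, -6+-5=-11, -6+0=-6, -6+4=-2, -6+10=4, -6+12=6
a = -5: -5+-5=-10, -5+0=-5, -5+4=-1, -5+10=5, -5+12=7
a = 0: 0+0=0, 0+4=4, 0+10=10, 0+12=12
a = 4: 4+4=8, 4+10=14, 4+12=16
a = 10: 10+10=20, 10+12=22
a = 12: 12+12=24
Distinct sums: {-12, -11, -10, -6, -5, -2, -1, 0, 4, 5, 6, 7, 8, 10, 12, 14, 16, 20, 22, 24}
|A + A| = 20

|A + A| = 20


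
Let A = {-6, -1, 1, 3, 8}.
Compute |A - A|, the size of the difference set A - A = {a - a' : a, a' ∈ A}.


A - A = {a - a' : a, a' ∈ A}; |A| = 5.
Bounds: 2|A|-1 ≤ |A - A| ≤ |A|² - |A| + 1, i.e. 9 ≤ |A - A| ≤ 21.
Note: 0 ∈ A - A always (from a - a). The set is symmetric: if d ∈ A - A then -d ∈ A - A.
Enumerate nonzero differences d = a - a' with a > a' (then include -d):
Positive differences: {2, 4, 5, 7, 9, 14}
Full difference set: {0} ∪ (positive diffs) ∪ (negative diffs).
|A - A| = 1 + 2·6 = 13 (matches direct enumeration: 13).

|A - A| = 13


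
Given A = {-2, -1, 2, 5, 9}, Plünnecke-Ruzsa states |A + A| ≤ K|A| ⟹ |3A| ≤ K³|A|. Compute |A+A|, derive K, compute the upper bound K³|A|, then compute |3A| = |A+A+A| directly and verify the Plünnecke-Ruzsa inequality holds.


|A| = 5.
Step 1: Compute A + A by enumerating all 25 pairs.
A + A = {-4, -3, -2, 0, 1, 3, 4, 7, 8, 10, 11, 14, 18}, so |A + A| = 13.
Step 2: Doubling constant K = |A + A|/|A| = 13/5 = 13/5 ≈ 2.6000.
Step 3: Plünnecke-Ruzsa gives |3A| ≤ K³·|A| = (2.6000)³ · 5 ≈ 87.8800.
Step 4: Compute 3A = A + A + A directly by enumerating all triples (a,b,c) ∈ A³; |3A| = 25.
Step 5: Check 25 ≤ 87.8800? Yes ✓.

K = 13/5, Plünnecke-Ruzsa bound K³|A| ≈ 87.8800, |3A| = 25, inequality holds.


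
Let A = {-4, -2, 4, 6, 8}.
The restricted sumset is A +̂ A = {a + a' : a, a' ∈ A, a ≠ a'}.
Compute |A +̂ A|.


Restricted sumset: A +̂ A = {a + a' : a ∈ A, a' ∈ A, a ≠ a'}.
Equivalently, take A + A and drop any sum 2a that is achievable ONLY as a + a for a ∈ A (i.e. sums representable only with equal summands).
Enumerate pairs (a, a') with a < a' (symmetric, so each unordered pair gives one sum; this covers all a ≠ a'):
  -4 + -2 = -6
  -4 + 4 = 0
  -4 + 6 = 2
  -4 + 8 = 4
  -2 + 4 = 2
  -2 + 6 = 4
  -2 + 8 = 6
  4 + 6 = 10
  4 + 8 = 12
  6 + 8 = 14
Collected distinct sums: {-6, 0, 2, 4, 6, 10, 12, 14}
|A +̂ A| = 8
(Reference bound: |A +̂ A| ≥ 2|A| - 3 for |A| ≥ 2, with |A| = 5 giving ≥ 7.)

|A +̂ A| = 8


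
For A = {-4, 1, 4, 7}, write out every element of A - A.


A - A = {a - a' : a, a' ∈ A}.
Compute a - a' for each ordered pair (a, a'):
a = -4: -4--4=0, -4-1=-5, -4-4=-8, -4-7=-11
a = 1: 1--4=5, 1-1=0, 1-4=-3, 1-7=-6
a = 4: 4--4=8, 4-1=3, 4-4=0, 4-7=-3
a = 7: 7--4=11, 7-1=6, 7-4=3, 7-7=0
Collecting distinct values (and noting 0 appears from a-a):
A - A = {-11, -8, -6, -5, -3, 0, 3, 5, 6, 8, 11}
|A - A| = 11

A - A = {-11, -8, -6, -5, -3, 0, 3, 5, 6, 8, 11}


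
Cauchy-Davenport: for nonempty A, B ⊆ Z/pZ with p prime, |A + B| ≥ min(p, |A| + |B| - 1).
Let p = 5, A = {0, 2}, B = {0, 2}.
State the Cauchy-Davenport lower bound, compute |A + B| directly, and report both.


Cauchy-Davenport: |A + B| ≥ min(p, |A| + |B| - 1) for A, B nonempty in Z/pZ.
|A| = 2, |B| = 2, p = 5.
CD lower bound = min(5, 2 + 2 - 1) = min(5, 3) = 3.
Compute A + B mod 5 directly:
a = 0: 0+0=0, 0+2=2
a = 2: 2+0=2, 2+2=4
A + B = {0, 2, 4}, so |A + B| = 3.
Verify: 3 ≥ 3? Yes ✓.

CD lower bound = 3, actual |A + B| = 3.


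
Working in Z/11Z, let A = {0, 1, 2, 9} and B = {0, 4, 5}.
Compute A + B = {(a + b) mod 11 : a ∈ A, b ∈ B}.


Work in Z/11Z: reduce every sum a + b modulo 11.
Enumerate all 12 pairs:
a = 0: 0+0=0, 0+4=4, 0+5=5
a = 1: 1+0=1, 1+4=5, 1+5=6
a = 2: 2+0=2, 2+4=6, 2+5=7
a = 9: 9+0=9, 9+4=2, 9+5=3
Distinct residues collected: {0, 1, 2, 3, 4, 5, 6, 7, 9}
|A + B| = 9 (out of 11 total residues).

A + B = {0, 1, 2, 3, 4, 5, 6, 7, 9}


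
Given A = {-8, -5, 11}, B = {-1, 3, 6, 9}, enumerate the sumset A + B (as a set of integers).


A + B = {a + b : a ∈ A, b ∈ B}.
Enumerate all |A|·|B| = 3·4 = 12 pairs (a, b) and collect distinct sums.
a = -8: -8+-1=-9, -8+3=-5, -8+6=-2, -8+9=1
a = -5: -5+-1=-6, -5+3=-2, -5+6=1, -5+9=4
a = 11: 11+-1=10, 11+3=14, 11+6=17, 11+9=20
Collecting distinct sums: A + B = {-9, -6, -5, -2, 1, 4, 10, 14, 17, 20}
|A + B| = 10

A + B = {-9, -6, -5, -2, 1, 4, 10, 14, 17, 20}


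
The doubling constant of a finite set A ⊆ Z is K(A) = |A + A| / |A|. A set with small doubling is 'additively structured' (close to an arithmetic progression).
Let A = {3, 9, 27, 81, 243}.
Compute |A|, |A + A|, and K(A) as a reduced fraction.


|A| = 5.
Compute A + A by enumerating all 25 pairs.
A + A = {6, 12, 18, 30, 36, 54, 84, 90, 108, 162, 246, 252, 270, 324, 486}, so |A + A| = 15.
K = |A + A| / |A| = 15/5 = 3/1 ≈ 3.0000.
Reference: AP of size 5 gives K = 9/5 ≈ 1.8000; a fully generic set of size 5 gives K ≈ 3.0000.

|A| = 5, |A + A| = 15, K = 15/5 = 3/1.


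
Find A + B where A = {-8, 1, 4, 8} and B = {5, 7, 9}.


A + B = {a + b : a ∈ A, b ∈ B}.
Enumerate all |A|·|B| = 4·3 = 12 pairs (a, b) and collect distinct sums.
a = -8: -8+5=-3, -8+7=-1, -8+9=1
a = 1: 1+5=6, 1+7=8, 1+9=10
a = 4: 4+5=9, 4+7=11, 4+9=13
a = 8: 8+5=13, 8+7=15, 8+9=17
Collecting distinct sums: A + B = {-3, -1, 1, 6, 8, 9, 10, 11, 13, 15, 17}
|A + B| = 11

A + B = {-3, -1, 1, 6, 8, 9, 10, 11, 13, 15, 17}


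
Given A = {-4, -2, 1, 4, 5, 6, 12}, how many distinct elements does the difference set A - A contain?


A - A = {a - a' : a, a' ∈ A}; |A| = 7.
Bounds: 2|A|-1 ≤ |A - A| ≤ |A|² - |A| + 1, i.e. 13 ≤ |A - A| ≤ 43.
Note: 0 ∈ A - A always (from a - a). The set is symmetric: if d ∈ A - A then -d ∈ A - A.
Enumerate nonzero differences d = a - a' with a > a' (then include -d):
Positive differences: {1, 2, 3, 4, 5, 6, 7, 8, 9, 10, 11, 14, 16}
Full difference set: {0} ∪ (positive diffs) ∪ (negative diffs).
|A - A| = 1 + 2·13 = 27 (matches direct enumeration: 27).

|A - A| = 27


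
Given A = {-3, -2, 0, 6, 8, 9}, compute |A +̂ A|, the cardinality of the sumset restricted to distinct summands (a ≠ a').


Restricted sumset: A +̂ A = {a + a' : a ∈ A, a' ∈ A, a ≠ a'}.
Equivalently, take A + A and drop any sum 2a that is achievable ONLY as a + a for a ∈ A (i.e. sums representable only with equal summands).
Enumerate pairs (a, a') with a < a' (symmetric, so each unordered pair gives one sum; this covers all a ≠ a'):
  -3 + -2 = -5
  -3 + 0 = -3
  -3 + 6 = 3
  -3 + 8 = 5
  -3 + 9 = 6
  -2 + 0 = -2
  -2 + 6 = 4
  -2 + 8 = 6
  -2 + 9 = 7
  0 + 6 = 6
  0 + 8 = 8
  0 + 9 = 9
  6 + 8 = 14
  6 + 9 = 15
  8 + 9 = 17
Collected distinct sums: {-5, -3, -2, 3, 4, 5, 6, 7, 8, 9, 14, 15, 17}
|A +̂ A| = 13
(Reference bound: |A +̂ A| ≥ 2|A| - 3 for |A| ≥ 2, with |A| = 6 giving ≥ 9.)

|A +̂ A| = 13


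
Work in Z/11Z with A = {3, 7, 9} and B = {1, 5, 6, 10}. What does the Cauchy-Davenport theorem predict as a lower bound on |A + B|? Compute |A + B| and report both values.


Cauchy-Davenport: |A + B| ≥ min(p, |A| + |B| - 1) for A, B nonempty in Z/pZ.
|A| = 3, |B| = 4, p = 11.
CD lower bound = min(11, 3 + 4 - 1) = min(11, 6) = 6.
Compute A + B mod 11 directly:
a = 3: 3+1=4, 3+5=8, 3+6=9, 3+10=2
a = 7: 7+1=8, 7+5=1, 7+6=2, 7+10=6
a = 9: 9+1=10, 9+5=3, 9+6=4, 9+10=8
A + B = {1, 2, 3, 4, 6, 8, 9, 10}, so |A + B| = 8.
Verify: 8 ≥ 6? Yes ✓.

CD lower bound = 6, actual |A + B| = 8.


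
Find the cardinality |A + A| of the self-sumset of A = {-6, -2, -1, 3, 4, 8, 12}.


A + A = {a + a' : a, a' ∈ A}; |A| = 7.
General bounds: 2|A| - 1 ≤ |A + A| ≤ |A|(|A|+1)/2, i.e. 13 ≤ |A + A| ≤ 28.
Lower bound 2|A|-1 is attained iff A is an arithmetic progression.
Enumerate sums a + a' for a ≤ a' (symmetric, so this suffices):
a = -6: -6+-6=-12, -6+-2=-8, -6+-1=-7, -6+3=-3, -6+4=-2, -6+8=2, -6+12=6
a = -2: -2+-2=-4, -2+-1=-3, -2+3=1, -2+4=2, -2+8=6, -2+12=10
a = -1: -1+-1=-2, -1+3=2, -1+4=3, -1+8=7, -1+12=11
a = 3: 3+3=6, 3+4=7, 3+8=11, 3+12=15
a = 4: 4+4=8, 4+8=12, 4+12=16
a = 8: 8+8=16, 8+12=20
a = 12: 12+12=24
Distinct sums: {-12, -8, -7, -4, -3, -2, 1, 2, 3, 6, 7, 8, 10, 11, 12, 15, 16, 20, 24}
|A + A| = 19

|A + A| = 19


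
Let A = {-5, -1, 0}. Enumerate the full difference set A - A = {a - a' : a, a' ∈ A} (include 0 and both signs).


A - A = {a - a' : a, a' ∈ A}.
Compute a - a' for each ordered pair (a, a'):
a = -5: -5--5=0, -5--1=-4, -5-0=-5
a = -1: -1--5=4, -1--1=0, -1-0=-1
a = 0: 0--5=5, 0--1=1, 0-0=0
Collecting distinct values (and noting 0 appears from a-a):
A - A = {-5, -4, -1, 0, 1, 4, 5}
|A - A| = 7

A - A = {-5, -4, -1, 0, 1, 4, 5}


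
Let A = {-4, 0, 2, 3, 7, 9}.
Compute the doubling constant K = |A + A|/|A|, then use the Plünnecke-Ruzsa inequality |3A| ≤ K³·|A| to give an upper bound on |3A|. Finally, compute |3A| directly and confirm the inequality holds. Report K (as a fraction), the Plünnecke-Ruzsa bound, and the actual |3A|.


|A| = 6.
Step 1: Compute A + A by enumerating all 36 pairs.
A + A = {-8, -4, -2, -1, 0, 2, 3, 4, 5, 6, 7, 9, 10, 11, 12, 14, 16, 18}, so |A + A| = 18.
Step 2: Doubling constant K = |A + A|/|A| = 18/6 = 18/6 ≈ 3.0000.
Step 3: Plünnecke-Ruzsa gives |3A| ≤ K³·|A| = (3.0000)³ · 6 ≈ 162.0000.
Step 4: Compute 3A = A + A + A directly by enumerating all triples (a,b,c) ∈ A³; |3A| = 32.
Step 5: Check 32 ≤ 162.0000? Yes ✓.

K = 18/6, Plünnecke-Ruzsa bound K³|A| ≈ 162.0000, |3A| = 32, inequality holds.


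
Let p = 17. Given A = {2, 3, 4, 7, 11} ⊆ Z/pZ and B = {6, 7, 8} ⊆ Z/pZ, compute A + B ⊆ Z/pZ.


Work in Z/17Z: reduce every sum a + b modulo 17.
Enumerate all 15 pairs:
a = 2: 2+6=8, 2+7=9, 2+8=10
a = 3: 3+6=9, 3+7=10, 3+8=11
a = 4: 4+6=10, 4+7=11, 4+8=12
a = 7: 7+6=13, 7+7=14, 7+8=15
a = 11: 11+6=0, 11+7=1, 11+8=2
Distinct residues collected: {0, 1, 2, 8, 9, 10, 11, 12, 13, 14, 15}
|A + B| = 11 (out of 17 total residues).

A + B = {0, 1, 2, 8, 9, 10, 11, 12, 13, 14, 15}


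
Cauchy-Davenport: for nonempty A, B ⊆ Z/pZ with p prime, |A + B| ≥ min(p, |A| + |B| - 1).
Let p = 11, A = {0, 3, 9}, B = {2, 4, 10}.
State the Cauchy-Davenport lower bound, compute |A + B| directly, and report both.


Cauchy-Davenport: |A + B| ≥ min(p, |A| + |B| - 1) for A, B nonempty in Z/pZ.
|A| = 3, |B| = 3, p = 11.
CD lower bound = min(11, 3 + 3 - 1) = min(11, 5) = 5.
Compute A + B mod 11 directly:
a = 0: 0+2=2, 0+4=4, 0+10=10
a = 3: 3+2=5, 3+4=7, 3+10=2
a = 9: 9+2=0, 9+4=2, 9+10=8
A + B = {0, 2, 4, 5, 7, 8, 10}, so |A + B| = 7.
Verify: 7 ≥ 5? Yes ✓.

CD lower bound = 5, actual |A + B| = 7.


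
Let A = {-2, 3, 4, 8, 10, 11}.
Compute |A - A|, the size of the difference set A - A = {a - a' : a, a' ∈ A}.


A - A = {a - a' : a, a' ∈ A}; |A| = 6.
Bounds: 2|A|-1 ≤ |A - A| ≤ |A|² - |A| + 1, i.e. 11 ≤ |A - A| ≤ 31.
Note: 0 ∈ A - A always (from a - a). The set is symmetric: if d ∈ A - A then -d ∈ A - A.
Enumerate nonzero differences d = a - a' with a > a' (then include -d):
Positive differences: {1, 2, 3, 4, 5, 6, 7, 8, 10, 12, 13}
Full difference set: {0} ∪ (positive diffs) ∪ (negative diffs).
|A - A| = 1 + 2·11 = 23 (matches direct enumeration: 23).

|A - A| = 23


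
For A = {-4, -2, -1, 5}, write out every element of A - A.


A - A = {a - a' : a, a' ∈ A}.
Compute a - a' for each ordered pair (a, a'):
a = -4: -4--4=0, -4--2=-2, -4--1=-3, -4-5=-9
a = -2: -2--4=2, -2--2=0, -2--1=-1, -2-5=-7
a = -1: -1--4=3, -1--2=1, -1--1=0, -1-5=-6
a = 5: 5--4=9, 5--2=7, 5--1=6, 5-5=0
Collecting distinct values (and noting 0 appears from a-a):
A - A = {-9, -7, -6, -3, -2, -1, 0, 1, 2, 3, 6, 7, 9}
|A - A| = 13

A - A = {-9, -7, -6, -3, -2, -1, 0, 1, 2, 3, 6, 7, 9}


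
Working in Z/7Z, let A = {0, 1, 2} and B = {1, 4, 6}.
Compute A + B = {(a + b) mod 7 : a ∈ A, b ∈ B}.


Work in Z/7Z: reduce every sum a + b modulo 7.
Enumerate all 9 pairs:
a = 0: 0+1=1, 0+4=4, 0+6=6
a = 1: 1+1=2, 1+4=5, 1+6=0
a = 2: 2+1=3, 2+4=6, 2+6=1
Distinct residues collected: {0, 1, 2, 3, 4, 5, 6}
|A + B| = 7 (out of 7 total residues).

A + B = {0, 1, 2, 3, 4, 5, 6}


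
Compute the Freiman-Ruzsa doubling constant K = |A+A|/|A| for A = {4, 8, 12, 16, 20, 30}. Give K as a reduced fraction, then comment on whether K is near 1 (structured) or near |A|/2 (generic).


|A| = 6.
Compute A + A by enumerating all 36 pairs.
A + A = {8, 12, 16, 20, 24, 28, 32, 34, 36, 38, 40, 42, 46, 50, 60}, so |A + A| = 15.
K = |A + A| / |A| = 15/6 = 5/2 ≈ 2.5000.
Reference: AP of size 6 gives K = 11/6 ≈ 1.8333; a fully generic set of size 6 gives K ≈ 3.5000.

|A| = 6, |A + A| = 15, K = 15/6 = 5/2.


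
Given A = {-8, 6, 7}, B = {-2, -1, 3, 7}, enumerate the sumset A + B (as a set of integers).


A + B = {a + b : a ∈ A, b ∈ B}.
Enumerate all |A|·|B| = 3·4 = 12 pairs (a, b) and collect distinct sums.
a = -8: -8+-2=-10, -8+-1=-9, -8+3=-5, -8+7=-1
a = 6: 6+-2=4, 6+-1=5, 6+3=9, 6+7=13
a = 7: 7+-2=5, 7+-1=6, 7+3=10, 7+7=14
Collecting distinct sums: A + B = {-10, -9, -5, -1, 4, 5, 6, 9, 10, 13, 14}
|A + B| = 11

A + B = {-10, -9, -5, -1, 4, 5, 6, 9, 10, 13, 14}


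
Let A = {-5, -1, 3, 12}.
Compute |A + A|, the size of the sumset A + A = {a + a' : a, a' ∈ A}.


A + A = {a + a' : a, a' ∈ A}; |A| = 4.
General bounds: 2|A| - 1 ≤ |A + A| ≤ |A|(|A|+1)/2, i.e. 7 ≤ |A + A| ≤ 10.
Lower bound 2|A|-1 is attained iff A is an arithmetic progression.
Enumerate sums a + a' for a ≤ a' (symmetric, so this suffices):
a = -5: -5+-5=-10, -5+-1=-6, -5+3=-2, -5+12=7
a = -1: -1+-1=-2, -1+3=2, -1+12=11
a = 3: 3+3=6, 3+12=15
a = 12: 12+12=24
Distinct sums: {-10, -6, -2, 2, 6, 7, 11, 15, 24}
|A + A| = 9

|A + A| = 9


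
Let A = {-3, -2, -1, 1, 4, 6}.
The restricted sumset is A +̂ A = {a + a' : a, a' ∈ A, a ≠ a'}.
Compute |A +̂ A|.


Restricted sumset: A +̂ A = {a + a' : a ∈ A, a' ∈ A, a ≠ a'}.
Equivalently, take A + A and drop any sum 2a that is achievable ONLY as a + a for a ∈ A (i.e. sums representable only with equal summands).
Enumerate pairs (a, a') with a < a' (symmetric, so each unordered pair gives one sum; this covers all a ≠ a'):
  -3 + -2 = -5
  -3 + -1 = -4
  -3 + 1 = -2
  -3 + 4 = 1
  -3 + 6 = 3
  -2 + -1 = -3
  -2 + 1 = -1
  -2 + 4 = 2
  -2 + 6 = 4
  -1 + 1 = 0
  -1 + 4 = 3
  -1 + 6 = 5
  1 + 4 = 5
  1 + 6 = 7
  4 + 6 = 10
Collected distinct sums: {-5, -4, -3, -2, -1, 0, 1, 2, 3, 4, 5, 7, 10}
|A +̂ A| = 13
(Reference bound: |A +̂ A| ≥ 2|A| - 3 for |A| ≥ 2, with |A| = 6 giving ≥ 9.)

|A +̂ A| = 13


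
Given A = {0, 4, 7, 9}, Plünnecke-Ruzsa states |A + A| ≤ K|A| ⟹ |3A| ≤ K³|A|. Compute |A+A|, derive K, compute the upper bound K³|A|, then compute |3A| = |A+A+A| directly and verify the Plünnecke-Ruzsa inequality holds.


|A| = 4.
Step 1: Compute A + A by enumerating all 16 pairs.
A + A = {0, 4, 7, 8, 9, 11, 13, 14, 16, 18}, so |A + A| = 10.
Step 2: Doubling constant K = |A + A|/|A| = 10/4 = 10/4 ≈ 2.5000.
Step 3: Plünnecke-Ruzsa gives |3A| ≤ K³·|A| = (2.5000)³ · 4 ≈ 62.5000.
Step 4: Compute 3A = A + A + A directly by enumerating all triples (a,b,c) ∈ A³; |3A| = 19.
Step 5: Check 19 ≤ 62.5000? Yes ✓.

K = 10/4, Plünnecke-Ruzsa bound K³|A| ≈ 62.5000, |3A| = 19, inequality holds.


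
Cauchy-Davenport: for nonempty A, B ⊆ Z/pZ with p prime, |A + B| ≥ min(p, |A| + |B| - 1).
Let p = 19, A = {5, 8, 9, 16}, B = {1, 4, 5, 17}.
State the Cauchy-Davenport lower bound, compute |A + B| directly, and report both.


Cauchy-Davenport: |A + B| ≥ min(p, |A| + |B| - 1) for A, B nonempty in Z/pZ.
|A| = 4, |B| = 4, p = 19.
CD lower bound = min(19, 4 + 4 - 1) = min(19, 7) = 7.
Compute A + B mod 19 directly:
a = 5: 5+1=6, 5+4=9, 5+5=10, 5+17=3
a = 8: 8+1=9, 8+4=12, 8+5=13, 8+17=6
a = 9: 9+1=10, 9+4=13, 9+5=14, 9+17=7
a = 16: 16+1=17, 16+4=1, 16+5=2, 16+17=14
A + B = {1, 2, 3, 6, 7, 9, 10, 12, 13, 14, 17}, so |A + B| = 11.
Verify: 11 ≥ 7? Yes ✓.

CD lower bound = 7, actual |A + B| = 11.


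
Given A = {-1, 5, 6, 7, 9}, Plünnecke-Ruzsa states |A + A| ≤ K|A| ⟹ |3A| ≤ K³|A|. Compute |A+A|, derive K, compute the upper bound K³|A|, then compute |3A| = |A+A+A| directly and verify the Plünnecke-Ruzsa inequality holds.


|A| = 5.
Step 1: Compute A + A by enumerating all 25 pairs.
A + A = {-2, 4, 5, 6, 8, 10, 11, 12, 13, 14, 15, 16, 18}, so |A + A| = 13.
Step 2: Doubling constant K = |A + A|/|A| = 13/5 = 13/5 ≈ 2.6000.
Step 3: Plünnecke-Ruzsa gives |3A| ≤ K³·|A| = (2.6000)³ · 5 ≈ 87.8800.
Step 4: Compute 3A = A + A + A directly by enumerating all triples (a,b,c) ∈ A³; |3A| = 23.
Step 5: Check 23 ≤ 87.8800? Yes ✓.

K = 13/5, Plünnecke-Ruzsa bound K³|A| ≈ 87.8800, |3A| = 23, inequality holds.


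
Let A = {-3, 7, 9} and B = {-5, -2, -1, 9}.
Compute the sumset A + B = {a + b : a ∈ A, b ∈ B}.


A + B = {a + b : a ∈ A, b ∈ B}.
Enumerate all |A|·|B| = 3·4 = 12 pairs (a, b) and collect distinct sums.
a = -3: -3+-5=-8, -3+-2=-5, -3+-1=-4, -3+9=6
a = 7: 7+-5=2, 7+-2=5, 7+-1=6, 7+9=16
a = 9: 9+-5=4, 9+-2=7, 9+-1=8, 9+9=18
Collecting distinct sums: A + B = {-8, -5, -4, 2, 4, 5, 6, 7, 8, 16, 18}
|A + B| = 11

A + B = {-8, -5, -4, 2, 4, 5, 6, 7, 8, 16, 18}


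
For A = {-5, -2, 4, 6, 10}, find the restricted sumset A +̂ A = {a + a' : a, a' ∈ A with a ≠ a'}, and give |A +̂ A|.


Restricted sumset: A +̂ A = {a + a' : a ∈ A, a' ∈ A, a ≠ a'}.
Equivalently, take A + A and drop any sum 2a that is achievable ONLY as a + a for a ∈ A (i.e. sums representable only with equal summands).
Enumerate pairs (a, a') with a < a' (symmetric, so each unordered pair gives one sum; this covers all a ≠ a'):
  -5 + -2 = -7
  -5 + 4 = -1
  -5 + 6 = 1
  -5 + 10 = 5
  -2 + 4 = 2
  -2 + 6 = 4
  -2 + 10 = 8
  4 + 6 = 10
  4 + 10 = 14
  6 + 10 = 16
Collected distinct sums: {-7, -1, 1, 2, 4, 5, 8, 10, 14, 16}
|A +̂ A| = 10
(Reference bound: |A +̂ A| ≥ 2|A| - 3 for |A| ≥ 2, with |A| = 5 giving ≥ 7.)

|A +̂ A| = 10


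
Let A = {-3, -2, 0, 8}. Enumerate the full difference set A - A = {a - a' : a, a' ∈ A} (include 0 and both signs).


A - A = {a - a' : a, a' ∈ A}.
Compute a - a' for each ordered pair (a, a'):
a = -3: -3--3=0, -3--2=-1, -3-0=-3, -3-8=-11
a = -2: -2--3=1, -2--2=0, -2-0=-2, -2-8=-10
a = 0: 0--3=3, 0--2=2, 0-0=0, 0-8=-8
a = 8: 8--3=11, 8--2=10, 8-0=8, 8-8=0
Collecting distinct values (and noting 0 appears from a-a):
A - A = {-11, -10, -8, -3, -2, -1, 0, 1, 2, 3, 8, 10, 11}
|A - A| = 13

A - A = {-11, -10, -8, -3, -2, -1, 0, 1, 2, 3, 8, 10, 11}


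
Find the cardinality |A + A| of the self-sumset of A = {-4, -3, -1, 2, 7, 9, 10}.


A + A = {a + a' : a, a' ∈ A}; |A| = 7.
General bounds: 2|A| - 1 ≤ |A + A| ≤ |A|(|A|+1)/2, i.e. 13 ≤ |A + A| ≤ 28.
Lower bound 2|A|-1 is attained iff A is an arithmetic progression.
Enumerate sums a + a' for a ≤ a' (symmetric, so this suffices):
a = -4: -4+-4=-8, -4+-3=-7, -4+-1=-5, -4+2=-2, -4+7=3, -4+9=5, -4+10=6
a = -3: -3+-3=-6, -3+-1=-4, -3+2=-1, -3+7=4, -3+9=6, -3+10=7
a = -1: -1+-1=-2, -1+2=1, -1+7=6, -1+9=8, -1+10=9
a = 2: 2+2=4, 2+7=9, 2+9=11, 2+10=12
a = 7: 7+7=14, 7+9=16, 7+10=17
a = 9: 9+9=18, 9+10=19
a = 10: 10+10=20
Distinct sums: {-8, -7, -6, -5, -4, -2, -1, 1, 3, 4, 5, 6, 7, 8, 9, 11, 12, 14, 16, 17, 18, 19, 20}
|A + A| = 23

|A + A| = 23


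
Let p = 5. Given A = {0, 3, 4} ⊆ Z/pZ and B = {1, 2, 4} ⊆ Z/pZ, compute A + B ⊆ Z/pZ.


Work in Z/5Z: reduce every sum a + b modulo 5.
Enumerate all 9 pairs:
a = 0: 0+1=1, 0+2=2, 0+4=4
a = 3: 3+1=4, 3+2=0, 3+4=2
a = 4: 4+1=0, 4+2=1, 4+4=3
Distinct residues collected: {0, 1, 2, 3, 4}
|A + B| = 5 (out of 5 total residues).

A + B = {0, 1, 2, 3, 4}


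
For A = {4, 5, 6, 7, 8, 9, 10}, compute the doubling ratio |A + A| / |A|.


|A| = 7.
Compute A + A by enumerating all 49 pairs.
A + A = {8, 9, 10, 11, 12, 13, 14, 15, 16, 17, 18, 19, 20}, so |A + A| = 13.
K = |A + A| / |A| = 13/7 (already in lowest terms) ≈ 1.8571.
Reference: AP of size 7 gives K = 13/7 ≈ 1.8571; a fully generic set of size 7 gives K ≈ 4.0000.

|A| = 7, |A + A| = 13, K = 13/7.


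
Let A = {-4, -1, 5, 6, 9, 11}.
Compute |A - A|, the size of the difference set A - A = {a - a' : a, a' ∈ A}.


A - A = {a - a' : a, a' ∈ A}; |A| = 6.
Bounds: 2|A|-1 ≤ |A - A| ≤ |A|² - |A| + 1, i.e. 11 ≤ |A - A| ≤ 31.
Note: 0 ∈ A - A always (from a - a). The set is symmetric: if d ∈ A - A then -d ∈ A - A.
Enumerate nonzero differences d = a - a' with a > a' (then include -d):
Positive differences: {1, 2, 3, 4, 5, 6, 7, 9, 10, 12, 13, 15}
Full difference set: {0} ∪ (positive diffs) ∪ (negative diffs).
|A - A| = 1 + 2·12 = 25 (matches direct enumeration: 25).

|A - A| = 25


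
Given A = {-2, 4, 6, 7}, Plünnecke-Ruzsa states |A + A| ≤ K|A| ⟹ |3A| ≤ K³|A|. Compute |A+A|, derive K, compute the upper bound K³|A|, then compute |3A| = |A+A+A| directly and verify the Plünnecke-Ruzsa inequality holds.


|A| = 4.
Step 1: Compute A + A by enumerating all 16 pairs.
A + A = {-4, 2, 4, 5, 8, 10, 11, 12, 13, 14}, so |A + A| = 10.
Step 2: Doubling constant K = |A + A|/|A| = 10/4 = 10/4 ≈ 2.5000.
Step 3: Plünnecke-Ruzsa gives |3A| ≤ K³·|A| = (2.5000)³ · 4 ≈ 62.5000.
Step 4: Compute 3A = A + A + A directly by enumerating all triples (a,b,c) ∈ A³; |3A| = 18.
Step 5: Check 18 ≤ 62.5000? Yes ✓.

K = 10/4, Plünnecke-Ruzsa bound K³|A| ≈ 62.5000, |3A| = 18, inequality holds.


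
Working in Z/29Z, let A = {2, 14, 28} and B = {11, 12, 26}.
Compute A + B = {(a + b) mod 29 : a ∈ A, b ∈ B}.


Work in Z/29Z: reduce every sum a + b modulo 29.
Enumerate all 9 pairs:
a = 2: 2+11=13, 2+12=14, 2+26=28
a = 14: 14+11=25, 14+12=26, 14+26=11
a = 28: 28+11=10, 28+12=11, 28+26=25
Distinct residues collected: {10, 11, 13, 14, 25, 26, 28}
|A + B| = 7 (out of 29 total residues).

A + B = {10, 11, 13, 14, 25, 26, 28}


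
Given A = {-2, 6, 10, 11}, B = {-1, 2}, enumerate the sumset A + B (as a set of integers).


A + B = {a + b : a ∈ A, b ∈ B}.
Enumerate all |A|·|B| = 4·2 = 8 pairs (a, b) and collect distinct sums.
a = -2: -2+-1=-3, -2+2=0
a = 6: 6+-1=5, 6+2=8
a = 10: 10+-1=9, 10+2=12
a = 11: 11+-1=10, 11+2=13
Collecting distinct sums: A + B = {-3, 0, 5, 8, 9, 10, 12, 13}
|A + B| = 8

A + B = {-3, 0, 5, 8, 9, 10, 12, 13}


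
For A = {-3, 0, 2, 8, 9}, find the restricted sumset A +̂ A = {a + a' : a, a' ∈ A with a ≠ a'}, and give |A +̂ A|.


Restricted sumset: A +̂ A = {a + a' : a ∈ A, a' ∈ A, a ≠ a'}.
Equivalently, take A + A and drop any sum 2a that is achievable ONLY as a + a for a ∈ A (i.e. sums representable only with equal summands).
Enumerate pairs (a, a') with a < a' (symmetric, so each unordered pair gives one sum; this covers all a ≠ a'):
  -3 + 0 = -3
  -3 + 2 = -1
  -3 + 8 = 5
  -3 + 9 = 6
  0 + 2 = 2
  0 + 8 = 8
  0 + 9 = 9
  2 + 8 = 10
  2 + 9 = 11
  8 + 9 = 17
Collected distinct sums: {-3, -1, 2, 5, 6, 8, 9, 10, 11, 17}
|A +̂ A| = 10
(Reference bound: |A +̂ A| ≥ 2|A| - 3 for |A| ≥ 2, with |A| = 5 giving ≥ 7.)

|A +̂ A| = 10


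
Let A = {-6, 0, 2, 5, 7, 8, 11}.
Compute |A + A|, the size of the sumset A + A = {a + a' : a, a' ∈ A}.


A + A = {a + a' : a, a' ∈ A}; |A| = 7.
General bounds: 2|A| - 1 ≤ |A + A| ≤ |A|(|A|+1)/2, i.e. 13 ≤ |A + A| ≤ 28.
Lower bound 2|A|-1 is attained iff A is an arithmetic progression.
Enumerate sums a + a' for a ≤ a' (symmetric, so this suffices):
a = -6: -6+-6=-12, -6+0=-6, -6+2=-4, -6+5=-1, -6+7=1, -6+8=2, -6+11=5
a = 0: 0+0=0, 0+2=2, 0+5=5, 0+7=7, 0+8=8, 0+11=11
a = 2: 2+2=4, 2+5=7, 2+7=9, 2+8=10, 2+11=13
a = 5: 5+5=10, 5+7=12, 5+8=13, 5+11=16
a = 7: 7+7=14, 7+8=15, 7+11=18
a = 8: 8+8=16, 8+11=19
a = 11: 11+11=22
Distinct sums: {-12, -6, -4, -1, 0, 1, 2, 4, 5, 7, 8, 9, 10, 11, 12, 13, 14, 15, 16, 18, 19, 22}
|A + A| = 22

|A + A| = 22


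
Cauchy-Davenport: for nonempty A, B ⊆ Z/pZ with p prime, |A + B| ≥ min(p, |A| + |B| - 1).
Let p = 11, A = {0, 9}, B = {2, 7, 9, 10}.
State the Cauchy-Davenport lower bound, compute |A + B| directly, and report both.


Cauchy-Davenport: |A + B| ≥ min(p, |A| + |B| - 1) for A, B nonempty in Z/pZ.
|A| = 2, |B| = 4, p = 11.
CD lower bound = min(11, 2 + 4 - 1) = min(11, 5) = 5.
Compute A + B mod 11 directly:
a = 0: 0+2=2, 0+7=7, 0+9=9, 0+10=10
a = 9: 9+2=0, 9+7=5, 9+9=7, 9+10=8
A + B = {0, 2, 5, 7, 8, 9, 10}, so |A + B| = 7.
Verify: 7 ≥ 5? Yes ✓.

CD lower bound = 5, actual |A + B| = 7.


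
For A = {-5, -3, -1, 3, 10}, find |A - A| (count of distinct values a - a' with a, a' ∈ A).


A - A = {a - a' : a, a' ∈ A}; |A| = 5.
Bounds: 2|A|-1 ≤ |A - A| ≤ |A|² - |A| + 1, i.e. 9 ≤ |A - A| ≤ 21.
Note: 0 ∈ A - A always (from a - a). The set is symmetric: if d ∈ A - A then -d ∈ A - A.
Enumerate nonzero differences d = a - a' with a > a' (then include -d):
Positive differences: {2, 4, 6, 7, 8, 11, 13, 15}
Full difference set: {0} ∪ (positive diffs) ∪ (negative diffs).
|A - A| = 1 + 2·8 = 17 (matches direct enumeration: 17).

|A - A| = 17


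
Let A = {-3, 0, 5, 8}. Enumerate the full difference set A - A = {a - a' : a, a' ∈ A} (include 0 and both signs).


A - A = {a - a' : a, a' ∈ A}.
Compute a - a' for each ordered pair (a, a'):
a = -3: -3--3=0, -3-0=-3, -3-5=-8, -3-8=-11
a = 0: 0--3=3, 0-0=0, 0-5=-5, 0-8=-8
a = 5: 5--3=8, 5-0=5, 5-5=0, 5-8=-3
a = 8: 8--3=11, 8-0=8, 8-5=3, 8-8=0
Collecting distinct values (and noting 0 appears from a-a):
A - A = {-11, -8, -5, -3, 0, 3, 5, 8, 11}
|A - A| = 9

A - A = {-11, -8, -5, -3, 0, 3, 5, 8, 11}


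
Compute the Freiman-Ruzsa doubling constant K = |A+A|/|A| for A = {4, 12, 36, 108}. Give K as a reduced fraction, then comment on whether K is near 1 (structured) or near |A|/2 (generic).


|A| = 4.
Compute A + A by enumerating all 16 pairs.
A + A = {8, 16, 24, 40, 48, 72, 112, 120, 144, 216}, so |A + A| = 10.
K = |A + A| / |A| = 10/4 = 5/2 ≈ 2.5000.
Reference: AP of size 4 gives K = 7/4 ≈ 1.7500; a fully generic set of size 4 gives K ≈ 2.5000.

|A| = 4, |A + A| = 10, K = 10/4 = 5/2.


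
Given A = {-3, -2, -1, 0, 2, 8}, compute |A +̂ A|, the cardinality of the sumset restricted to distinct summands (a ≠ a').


Restricted sumset: A +̂ A = {a + a' : a ∈ A, a' ∈ A, a ≠ a'}.
Equivalently, take A + A and drop any sum 2a that is achievable ONLY as a + a for a ∈ A (i.e. sums representable only with equal summands).
Enumerate pairs (a, a') with a < a' (symmetric, so each unordered pair gives one sum; this covers all a ≠ a'):
  -3 + -2 = -5
  -3 + -1 = -4
  -3 + 0 = -3
  -3 + 2 = -1
  -3 + 8 = 5
  -2 + -1 = -3
  -2 + 0 = -2
  -2 + 2 = 0
  -2 + 8 = 6
  -1 + 0 = -1
  -1 + 2 = 1
  -1 + 8 = 7
  0 + 2 = 2
  0 + 8 = 8
  2 + 8 = 10
Collected distinct sums: {-5, -4, -3, -2, -1, 0, 1, 2, 5, 6, 7, 8, 10}
|A +̂ A| = 13
(Reference bound: |A +̂ A| ≥ 2|A| - 3 for |A| ≥ 2, with |A| = 6 giving ≥ 9.)

|A +̂ A| = 13


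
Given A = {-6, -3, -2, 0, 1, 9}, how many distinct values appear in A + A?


A + A = {a + a' : a, a' ∈ A}; |A| = 6.
General bounds: 2|A| - 1 ≤ |A + A| ≤ |A|(|A|+1)/2, i.e. 11 ≤ |A + A| ≤ 21.
Lower bound 2|A|-1 is attained iff A is an arithmetic progression.
Enumerate sums a + a' for a ≤ a' (symmetric, so this suffices):
a = -6: -6+-6=-12, -6+-3=-9, -6+-2=-8, -6+0=-6, -6+1=-5, -6+9=3
a = -3: -3+-3=-6, -3+-2=-5, -3+0=-3, -3+1=-2, -3+9=6
a = -2: -2+-2=-4, -2+0=-2, -2+1=-1, -2+9=7
a = 0: 0+0=0, 0+1=1, 0+9=9
a = 1: 1+1=2, 1+9=10
a = 9: 9+9=18
Distinct sums: {-12, -9, -8, -6, -5, -4, -3, -2, -1, 0, 1, 2, 3, 6, 7, 9, 10, 18}
|A + A| = 18

|A + A| = 18


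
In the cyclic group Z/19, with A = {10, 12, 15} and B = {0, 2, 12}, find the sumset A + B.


Work in Z/19Z: reduce every sum a + b modulo 19.
Enumerate all 9 pairs:
a = 10: 10+0=10, 10+2=12, 10+12=3
a = 12: 12+0=12, 12+2=14, 12+12=5
a = 15: 15+0=15, 15+2=17, 15+12=8
Distinct residues collected: {3, 5, 8, 10, 12, 14, 15, 17}
|A + B| = 8 (out of 19 total residues).

A + B = {3, 5, 8, 10, 12, 14, 15, 17}


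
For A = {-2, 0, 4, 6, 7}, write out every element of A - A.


A - A = {a - a' : a, a' ∈ A}.
Compute a - a' for each ordered pair (a, a'):
a = -2: -2--2=0, -2-0=-2, -2-4=-6, -2-6=-8, -2-7=-9
a = 0: 0--2=2, 0-0=0, 0-4=-4, 0-6=-6, 0-7=-7
a = 4: 4--2=6, 4-0=4, 4-4=0, 4-6=-2, 4-7=-3
a = 6: 6--2=8, 6-0=6, 6-4=2, 6-6=0, 6-7=-1
a = 7: 7--2=9, 7-0=7, 7-4=3, 7-6=1, 7-7=0
Collecting distinct values (and noting 0 appears from a-a):
A - A = {-9, -8, -7, -6, -4, -3, -2, -1, 0, 1, 2, 3, 4, 6, 7, 8, 9}
|A - A| = 17

A - A = {-9, -8, -7, -6, -4, -3, -2, -1, 0, 1, 2, 3, 4, 6, 7, 8, 9}


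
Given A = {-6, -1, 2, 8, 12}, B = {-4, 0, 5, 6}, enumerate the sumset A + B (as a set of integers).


A + B = {a + b : a ∈ A, b ∈ B}.
Enumerate all |A|·|B| = 5·4 = 20 pairs (a, b) and collect distinct sums.
a = -6: -6+-4=-10, -6+0=-6, -6+5=-1, -6+6=0
a = -1: -1+-4=-5, -1+0=-1, -1+5=4, -1+6=5
a = 2: 2+-4=-2, 2+0=2, 2+5=7, 2+6=8
a = 8: 8+-4=4, 8+0=8, 8+5=13, 8+6=14
a = 12: 12+-4=8, 12+0=12, 12+5=17, 12+6=18
Collecting distinct sums: A + B = {-10, -6, -5, -2, -1, 0, 2, 4, 5, 7, 8, 12, 13, 14, 17, 18}
|A + B| = 16

A + B = {-10, -6, -5, -2, -1, 0, 2, 4, 5, 7, 8, 12, 13, 14, 17, 18}


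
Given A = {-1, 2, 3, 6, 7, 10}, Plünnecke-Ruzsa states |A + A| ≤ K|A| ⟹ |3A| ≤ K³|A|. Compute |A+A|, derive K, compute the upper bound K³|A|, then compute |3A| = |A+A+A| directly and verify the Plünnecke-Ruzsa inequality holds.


|A| = 6.
Step 1: Compute A + A by enumerating all 36 pairs.
A + A = {-2, 1, 2, 4, 5, 6, 8, 9, 10, 12, 13, 14, 16, 17, 20}, so |A + A| = 15.
Step 2: Doubling constant K = |A + A|/|A| = 15/6 = 15/6 ≈ 2.5000.
Step 3: Plünnecke-Ruzsa gives |3A| ≤ K³·|A| = (2.5000)³ · 6 ≈ 93.7500.
Step 4: Compute 3A = A + A + A directly by enumerating all triples (a,b,c) ∈ A³; |3A| = 28.
Step 5: Check 28 ≤ 93.7500? Yes ✓.

K = 15/6, Plünnecke-Ruzsa bound K³|A| ≈ 93.7500, |3A| = 28, inequality holds.


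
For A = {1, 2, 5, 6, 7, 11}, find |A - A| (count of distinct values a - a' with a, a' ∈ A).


A - A = {a - a' : a, a' ∈ A}; |A| = 6.
Bounds: 2|A|-1 ≤ |A - A| ≤ |A|² - |A| + 1, i.e. 11 ≤ |A - A| ≤ 31.
Note: 0 ∈ A - A always (from a - a). The set is symmetric: if d ∈ A - A then -d ∈ A - A.
Enumerate nonzero differences d = a - a' with a > a' (then include -d):
Positive differences: {1, 2, 3, 4, 5, 6, 9, 10}
Full difference set: {0} ∪ (positive diffs) ∪ (negative diffs).
|A - A| = 1 + 2·8 = 17 (matches direct enumeration: 17).

|A - A| = 17


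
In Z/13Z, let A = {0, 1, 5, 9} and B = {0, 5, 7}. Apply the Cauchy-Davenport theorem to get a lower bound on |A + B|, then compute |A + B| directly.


Cauchy-Davenport: |A + B| ≥ min(p, |A| + |B| - 1) for A, B nonempty in Z/pZ.
|A| = 4, |B| = 3, p = 13.
CD lower bound = min(13, 4 + 3 - 1) = min(13, 6) = 6.
Compute A + B mod 13 directly:
a = 0: 0+0=0, 0+5=5, 0+7=7
a = 1: 1+0=1, 1+5=6, 1+7=8
a = 5: 5+0=5, 5+5=10, 5+7=12
a = 9: 9+0=9, 9+5=1, 9+7=3
A + B = {0, 1, 3, 5, 6, 7, 8, 9, 10, 12}, so |A + B| = 10.
Verify: 10 ≥ 6? Yes ✓.

CD lower bound = 6, actual |A + B| = 10.


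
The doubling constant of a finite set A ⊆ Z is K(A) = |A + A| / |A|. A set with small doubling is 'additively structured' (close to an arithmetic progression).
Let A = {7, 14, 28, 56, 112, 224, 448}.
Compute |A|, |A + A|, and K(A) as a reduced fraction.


|A| = 7.
Compute A + A by enumerating all 49 pairs.
A + A = {14, 21, 28, 35, 42, 56, 63, 70, 84, 112, 119, 126, 140, 168, 224, 231, 238, 252, 280, 336, 448, 455, 462, 476, 504, 560, 672, 896}, so |A + A| = 28.
K = |A + A| / |A| = 28/7 = 4/1 ≈ 4.0000.
Reference: AP of size 7 gives K = 13/7 ≈ 1.8571; a fully generic set of size 7 gives K ≈ 4.0000.

|A| = 7, |A + A| = 28, K = 28/7 = 4/1.


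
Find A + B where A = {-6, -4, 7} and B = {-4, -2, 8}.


A + B = {a + b : a ∈ A, b ∈ B}.
Enumerate all |A|·|B| = 3·3 = 9 pairs (a, b) and collect distinct sums.
a = -6: -6+-4=-10, -6+-2=-8, -6+8=2
a = -4: -4+-4=-8, -4+-2=-6, -4+8=4
a = 7: 7+-4=3, 7+-2=5, 7+8=15
Collecting distinct sums: A + B = {-10, -8, -6, 2, 3, 4, 5, 15}
|A + B| = 8

A + B = {-10, -8, -6, 2, 3, 4, 5, 15}


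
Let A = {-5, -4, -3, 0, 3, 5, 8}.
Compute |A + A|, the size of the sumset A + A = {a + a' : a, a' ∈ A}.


A + A = {a + a' : a, a' ∈ A}; |A| = 7.
General bounds: 2|A| - 1 ≤ |A + A| ≤ |A|(|A|+1)/2, i.e. 13 ≤ |A + A| ≤ 28.
Lower bound 2|A|-1 is attained iff A is an arithmetic progression.
Enumerate sums a + a' for a ≤ a' (symmetric, so this suffices):
a = -5: -5+-5=-10, -5+-4=-9, -5+-3=-8, -5+0=-5, -5+3=-2, -5+5=0, -5+8=3
a = -4: -4+-4=-8, -4+-3=-7, -4+0=-4, -4+3=-1, -4+5=1, -4+8=4
a = -3: -3+-3=-6, -3+0=-3, -3+3=0, -3+5=2, -3+8=5
a = 0: 0+0=0, 0+3=3, 0+5=5, 0+8=8
a = 3: 3+3=6, 3+5=8, 3+8=11
a = 5: 5+5=10, 5+8=13
a = 8: 8+8=16
Distinct sums: {-10, -9, -8, -7, -6, -5, -4, -3, -2, -1, 0, 1, 2, 3, 4, 5, 6, 8, 10, 11, 13, 16}
|A + A| = 22

|A + A| = 22


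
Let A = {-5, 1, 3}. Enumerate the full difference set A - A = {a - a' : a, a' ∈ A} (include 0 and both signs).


A - A = {a - a' : a, a' ∈ A}.
Compute a - a' for each ordered pair (a, a'):
a = -5: -5--5=0, -5-1=-6, -5-3=-8
a = 1: 1--5=6, 1-1=0, 1-3=-2
a = 3: 3--5=8, 3-1=2, 3-3=0
Collecting distinct values (and noting 0 appears from a-a):
A - A = {-8, -6, -2, 0, 2, 6, 8}
|A - A| = 7

A - A = {-8, -6, -2, 0, 2, 6, 8}
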